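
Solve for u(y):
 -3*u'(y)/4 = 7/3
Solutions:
 u(y) = C1 - 28*y/9


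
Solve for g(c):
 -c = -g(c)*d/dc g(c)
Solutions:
 g(c) = -sqrt(C1 + c^2)
 g(c) = sqrt(C1 + c^2)


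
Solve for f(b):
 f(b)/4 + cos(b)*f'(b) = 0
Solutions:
 f(b) = C1*(sin(b) - 1)^(1/8)/(sin(b) + 1)^(1/8)


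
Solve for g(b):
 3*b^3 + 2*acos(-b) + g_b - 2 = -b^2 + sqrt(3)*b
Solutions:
 g(b) = C1 - 3*b^4/4 - b^3/3 + sqrt(3)*b^2/2 - 2*b*acos(-b) + 2*b - 2*sqrt(1 - b^2)


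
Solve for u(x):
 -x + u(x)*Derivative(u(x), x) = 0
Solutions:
 u(x) = -sqrt(C1 + x^2)
 u(x) = sqrt(C1 + x^2)


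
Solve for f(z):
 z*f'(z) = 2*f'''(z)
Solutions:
 f(z) = C1 + Integral(C2*airyai(2^(2/3)*z/2) + C3*airybi(2^(2/3)*z/2), z)


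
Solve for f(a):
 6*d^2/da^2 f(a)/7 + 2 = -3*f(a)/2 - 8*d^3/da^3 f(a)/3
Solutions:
 f(a) = C1*exp(a*(-6 + 3*3^(1/3)/(14*sqrt(2422) + 689)^(1/3) + 3^(2/3)*(14*sqrt(2422) + 689)^(1/3))/56)*sin(3*3^(1/6)*a*(-(14*sqrt(2422) + 689)^(1/3) + 3^(2/3)/(14*sqrt(2422) + 689)^(1/3))/56) + C2*exp(a*(-6 + 3*3^(1/3)/(14*sqrt(2422) + 689)^(1/3) + 3^(2/3)*(14*sqrt(2422) + 689)^(1/3))/56)*cos(3*3^(1/6)*a*(-(14*sqrt(2422) + 689)^(1/3) + 3^(2/3)/(14*sqrt(2422) + 689)^(1/3))/56) + C3*exp(-a*(3*3^(1/3)/(14*sqrt(2422) + 689)^(1/3) + 3 + 3^(2/3)*(14*sqrt(2422) + 689)^(1/3))/28) - 4/3


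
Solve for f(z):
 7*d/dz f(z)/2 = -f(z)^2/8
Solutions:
 f(z) = 28/(C1 + z)


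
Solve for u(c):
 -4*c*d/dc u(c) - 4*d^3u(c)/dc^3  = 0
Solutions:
 u(c) = C1 + Integral(C2*airyai(-c) + C3*airybi(-c), c)


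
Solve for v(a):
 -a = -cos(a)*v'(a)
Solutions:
 v(a) = C1 + Integral(a/cos(a), a)


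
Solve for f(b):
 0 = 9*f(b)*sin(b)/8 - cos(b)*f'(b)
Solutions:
 f(b) = C1/cos(b)^(9/8)


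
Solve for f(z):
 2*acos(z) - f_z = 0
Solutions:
 f(z) = C1 + 2*z*acos(z) - 2*sqrt(1 - z^2)


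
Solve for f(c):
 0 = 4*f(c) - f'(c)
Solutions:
 f(c) = C1*exp(4*c)


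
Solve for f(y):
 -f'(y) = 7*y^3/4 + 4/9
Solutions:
 f(y) = C1 - 7*y^4/16 - 4*y/9


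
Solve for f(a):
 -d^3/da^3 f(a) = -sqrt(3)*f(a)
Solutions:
 f(a) = C3*exp(3^(1/6)*a) + (C1*sin(3^(2/3)*a/2) + C2*cos(3^(2/3)*a/2))*exp(-3^(1/6)*a/2)


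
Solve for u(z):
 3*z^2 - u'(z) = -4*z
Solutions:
 u(z) = C1 + z^3 + 2*z^2


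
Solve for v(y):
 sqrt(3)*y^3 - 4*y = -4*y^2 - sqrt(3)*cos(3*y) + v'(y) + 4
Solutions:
 v(y) = C1 + sqrt(3)*y^4/4 + 4*y^3/3 - 2*y^2 - 4*y + sqrt(3)*sin(3*y)/3


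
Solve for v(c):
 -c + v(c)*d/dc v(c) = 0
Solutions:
 v(c) = -sqrt(C1 + c^2)
 v(c) = sqrt(C1 + c^2)


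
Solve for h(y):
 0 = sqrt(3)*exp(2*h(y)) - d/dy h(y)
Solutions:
 h(y) = log(-sqrt(-1/(C1 + sqrt(3)*y))) - log(2)/2
 h(y) = log(-1/(C1 + sqrt(3)*y))/2 - log(2)/2


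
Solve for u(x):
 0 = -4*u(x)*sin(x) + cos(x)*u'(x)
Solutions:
 u(x) = C1/cos(x)^4


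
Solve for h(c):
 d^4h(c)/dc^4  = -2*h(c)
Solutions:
 h(c) = (C1*sin(2^(3/4)*c/2) + C2*cos(2^(3/4)*c/2))*exp(-2^(3/4)*c/2) + (C3*sin(2^(3/4)*c/2) + C4*cos(2^(3/4)*c/2))*exp(2^(3/4)*c/2)


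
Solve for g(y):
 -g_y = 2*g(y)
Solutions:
 g(y) = C1*exp(-2*y)


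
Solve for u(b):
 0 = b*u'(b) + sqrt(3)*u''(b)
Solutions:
 u(b) = C1 + C2*erf(sqrt(2)*3^(3/4)*b/6)


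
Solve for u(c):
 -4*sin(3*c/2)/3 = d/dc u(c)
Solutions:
 u(c) = C1 + 8*cos(3*c/2)/9


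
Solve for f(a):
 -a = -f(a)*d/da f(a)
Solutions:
 f(a) = -sqrt(C1 + a^2)
 f(a) = sqrt(C1 + a^2)


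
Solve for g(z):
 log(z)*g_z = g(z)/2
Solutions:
 g(z) = C1*exp(li(z)/2)


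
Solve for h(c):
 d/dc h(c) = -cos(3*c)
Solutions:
 h(c) = C1 - sin(3*c)/3


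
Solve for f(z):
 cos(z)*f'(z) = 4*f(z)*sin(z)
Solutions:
 f(z) = C1/cos(z)^4


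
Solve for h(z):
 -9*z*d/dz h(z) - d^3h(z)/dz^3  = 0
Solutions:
 h(z) = C1 + Integral(C2*airyai(-3^(2/3)*z) + C3*airybi(-3^(2/3)*z), z)


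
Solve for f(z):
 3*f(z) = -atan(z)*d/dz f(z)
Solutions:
 f(z) = C1*exp(-3*Integral(1/atan(z), z))


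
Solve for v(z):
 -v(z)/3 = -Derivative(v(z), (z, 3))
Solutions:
 v(z) = C3*exp(3^(2/3)*z/3) + (C1*sin(3^(1/6)*z/2) + C2*cos(3^(1/6)*z/2))*exp(-3^(2/3)*z/6)


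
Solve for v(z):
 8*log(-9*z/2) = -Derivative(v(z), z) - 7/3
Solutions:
 v(z) = C1 - 8*z*log(-z) + z*(-16*log(3) + 8*log(2) + 17/3)


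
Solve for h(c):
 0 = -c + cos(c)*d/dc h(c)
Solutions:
 h(c) = C1 + Integral(c/cos(c), c)


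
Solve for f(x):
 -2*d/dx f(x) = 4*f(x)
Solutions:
 f(x) = C1*exp(-2*x)


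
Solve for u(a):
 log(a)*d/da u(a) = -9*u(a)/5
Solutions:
 u(a) = C1*exp(-9*li(a)/5)


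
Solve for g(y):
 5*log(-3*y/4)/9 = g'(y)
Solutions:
 g(y) = C1 + 5*y*log(-y)/9 + 5*y*(-2*log(2) - 1 + log(3))/9


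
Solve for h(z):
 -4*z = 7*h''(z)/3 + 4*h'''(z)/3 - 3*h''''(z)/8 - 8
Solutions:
 h(z) = C1 + C2*z + C3*exp(2*z*(8 - sqrt(190))/9) + C4*exp(2*z*(8 + sqrt(190))/9) - 2*z^3/7 + 108*z^2/49


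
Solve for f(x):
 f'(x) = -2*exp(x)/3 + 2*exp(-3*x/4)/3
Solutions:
 f(x) = C1 - 2*exp(x)/3 - 8*exp(-3*x/4)/9


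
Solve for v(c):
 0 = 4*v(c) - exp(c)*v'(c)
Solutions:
 v(c) = C1*exp(-4*exp(-c))


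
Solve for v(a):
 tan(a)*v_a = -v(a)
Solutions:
 v(a) = C1/sin(a)


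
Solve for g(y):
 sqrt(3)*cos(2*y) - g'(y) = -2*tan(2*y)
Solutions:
 g(y) = C1 - log(cos(2*y)) + sqrt(3)*sin(2*y)/2


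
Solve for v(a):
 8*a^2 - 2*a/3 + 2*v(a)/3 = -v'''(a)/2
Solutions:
 v(a) = C3*exp(-6^(2/3)*a/3) - 12*a^2 + a + (C1*sin(2^(2/3)*3^(1/6)*a/2) + C2*cos(2^(2/3)*3^(1/6)*a/2))*exp(6^(2/3)*a/6)


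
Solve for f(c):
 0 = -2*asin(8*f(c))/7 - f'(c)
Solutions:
 Integral(1/asin(8*_y), (_y, f(c))) = C1 - 2*c/7


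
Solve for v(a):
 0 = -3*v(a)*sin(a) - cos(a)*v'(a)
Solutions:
 v(a) = C1*cos(a)^3


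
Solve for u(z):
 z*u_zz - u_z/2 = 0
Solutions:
 u(z) = C1 + C2*z^(3/2)


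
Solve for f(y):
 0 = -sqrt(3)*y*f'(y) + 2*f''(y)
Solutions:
 f(y) = C1 + C2*erfi(3^(1/4)*y/2)


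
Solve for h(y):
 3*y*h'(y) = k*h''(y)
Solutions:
 h(y) = C1 + C2*erf(sqrt(6)*y*sqrt(-1/k)/2)/sqrt(-1/k)


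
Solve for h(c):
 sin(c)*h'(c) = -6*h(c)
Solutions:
 h(c) = C1*(cos(c)^3 + 3*cos(c)^2 + 3*cos(c) + 1)/(cos(c)^3 - 3*cos(c)^2 + 3*cos(c) - 1)


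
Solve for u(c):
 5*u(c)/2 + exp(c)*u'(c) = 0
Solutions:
 u(c) = C1*exp(5*exp(-c)/2)


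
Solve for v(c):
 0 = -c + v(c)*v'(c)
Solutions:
 v(c) = -sqrt(C1 + c^2)
 v(c) = sqrt(C1 + c^2)


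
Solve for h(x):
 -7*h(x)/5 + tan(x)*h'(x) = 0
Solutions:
 h(x) = C1*sin(x)^(7/5)


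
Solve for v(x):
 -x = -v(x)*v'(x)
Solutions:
 v(x) = -sqrt(C1 + x^2)
 v(x) = sqrt(C1 + x^2)


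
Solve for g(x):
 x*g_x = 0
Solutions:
 g(x) = C1


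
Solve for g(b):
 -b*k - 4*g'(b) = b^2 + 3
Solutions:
 g(b) = C1 - b^3/12 - b^2*k/8 - 3*b/4


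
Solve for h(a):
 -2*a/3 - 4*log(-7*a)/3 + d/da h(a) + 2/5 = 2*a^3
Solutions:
 h(a) = C1 + a^4/2 + a^2/3 + 4*a*log(-a)/3 + 2*a*(-13 + 10*log(7))/15


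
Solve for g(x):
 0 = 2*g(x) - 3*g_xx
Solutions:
 g(x) = C1*exp(-sqrt(6)*x/3) + C2*exp(sqrt(6)*x/3)


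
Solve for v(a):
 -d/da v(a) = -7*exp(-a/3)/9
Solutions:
 v(a) = C1 - 7*exp(-a/3)/3


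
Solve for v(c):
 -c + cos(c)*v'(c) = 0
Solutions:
 v(c) = C1 + Integral(c/cos(c), c)


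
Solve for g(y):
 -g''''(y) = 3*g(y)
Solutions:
 g(y) = (C1*sin(sqrt(2)*3^(1/4)*y/2) + C2*cos(sqrt(2)*3^(1/4)*y/2))*exp(-sqrt(2)*3^(1/4)*y/2) + (C3*sin(sqrt(2)*3^(1/4)*y/2) + C4*cos(sqrt(2)*3^(1/4)*y/2))*exp(sqrt(2)*3^(1/4)*y/2)


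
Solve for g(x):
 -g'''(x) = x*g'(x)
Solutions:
 g(x) = C1 + Integral(C2*airyai(-x) + C3*airybi(-x), x)


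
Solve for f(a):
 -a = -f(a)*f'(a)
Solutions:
 f(a) = -sqrt(C1 + a^2)
 f(a) = sqrt(C1 + a^2)


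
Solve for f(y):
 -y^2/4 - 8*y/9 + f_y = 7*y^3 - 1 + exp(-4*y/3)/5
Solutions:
 f(y) = C1 + 7*y^4/4 + y^3/12 + 4*y^2/9 - y - 3*exp(-4*y/3)/20


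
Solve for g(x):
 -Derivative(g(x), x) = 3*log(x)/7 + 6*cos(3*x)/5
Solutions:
 g(x) = C1 - 3*x*log(x)/7 + 3*x/7 - 2*sin(3*x)/5


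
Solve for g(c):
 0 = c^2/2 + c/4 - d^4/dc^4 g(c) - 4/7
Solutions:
 g(c) = C1 + C2*c + C3*c^2 + C4*c^3 + c^6/720 + c^5/480 - c^4/42


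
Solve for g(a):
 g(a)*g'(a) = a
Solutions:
 g(a) = -sqrt(C1 + a^2)
 g(a) = sqrt(C1 + a^2)


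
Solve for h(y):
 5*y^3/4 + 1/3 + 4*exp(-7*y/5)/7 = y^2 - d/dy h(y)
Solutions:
 h(y) = C1 - 5*y^4/16 + y^3/3 - y/3 + 20*exp(-7*y/5)/49


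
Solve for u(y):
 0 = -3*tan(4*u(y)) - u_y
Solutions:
 u(y) = -asin(C1*exp(-12*y))/4 + pi/4
 u(y) = asin(C1*exp(-12*y))/4


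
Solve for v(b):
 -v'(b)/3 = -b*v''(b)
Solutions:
 v(b) = C1 + C2*b^(4/3)


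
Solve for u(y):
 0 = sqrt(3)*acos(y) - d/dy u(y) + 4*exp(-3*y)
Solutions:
 u(y) = C1 + sqrt(3)*y*acos(y) - sqrt(3)*sqrt(1 - y^2) - 4*exp(-3*y)/3


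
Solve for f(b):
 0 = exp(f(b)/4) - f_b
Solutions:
 f(b) = 4*log(-1/(C1 + b)) + 8*log(2)


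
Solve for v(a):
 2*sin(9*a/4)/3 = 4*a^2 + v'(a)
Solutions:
 v(a) = C1 - 4*a^3/3 - 8*cos(9*a/4)/27


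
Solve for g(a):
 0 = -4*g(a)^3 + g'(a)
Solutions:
 g(a) = -sqrt(2)*sqrt(-1/(C1 + 4*a))/2
 g(a) = sqrt(2)*sqrt(-1/(C1 + 4*a))/2


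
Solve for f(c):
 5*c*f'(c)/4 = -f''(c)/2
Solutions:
 f(c) = C1 + C2*erf(sqrt(5)*c/2)


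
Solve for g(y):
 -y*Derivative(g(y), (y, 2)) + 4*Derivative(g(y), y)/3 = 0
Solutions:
 g(y) = C1 + C2*y^(7/3)


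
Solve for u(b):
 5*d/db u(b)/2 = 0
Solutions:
 u(b) = C1


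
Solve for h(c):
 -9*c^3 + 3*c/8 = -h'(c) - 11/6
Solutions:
 h(c) = C1 + 9*c^4/4 - 3*c^2/16 - 11*c/6


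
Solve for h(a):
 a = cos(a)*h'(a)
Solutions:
 h(a) = C1 + Integral(a/cos(a), a)


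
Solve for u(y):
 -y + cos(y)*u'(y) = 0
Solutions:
 u(y) = C1 + Integral(y/cos(y), y)


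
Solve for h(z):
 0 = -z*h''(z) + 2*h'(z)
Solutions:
 h(z) = C1 + C2*z^3


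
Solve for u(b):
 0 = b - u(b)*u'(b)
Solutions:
 u(b) = -sqrt(C1 + b^2)
 u(b) = sqrt(C1 + b^2)


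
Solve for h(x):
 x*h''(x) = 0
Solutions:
 h(x) = C1 + C2*x


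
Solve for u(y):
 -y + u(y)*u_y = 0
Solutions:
 u(y) = -sqrt(C1 + y^2)
 u(y) = sqrt(C1 + y^2)


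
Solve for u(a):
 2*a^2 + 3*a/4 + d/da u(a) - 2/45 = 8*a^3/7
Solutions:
 u(a) = C1 + 2*a^4/7 - 2*a^3/3 - 3*a^2/8 + 2*a/45


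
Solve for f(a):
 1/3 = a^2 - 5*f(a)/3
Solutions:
 f(a) = 3*a^2/5 - 1/5


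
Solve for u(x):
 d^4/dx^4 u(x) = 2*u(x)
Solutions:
 u(x) = C1*exp(-2^(1/4)*x) + C2*exp(2^(1/4)*x) + C3*sin(2^(1/4)*x) + C4*cos(2^(1/4)*x)


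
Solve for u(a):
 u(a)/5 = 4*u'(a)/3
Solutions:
 u(a) = C1*exp(3*a/20)


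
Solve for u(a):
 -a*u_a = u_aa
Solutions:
 u(a) = C1 + C2*erf(sqrt(2)*a/2)


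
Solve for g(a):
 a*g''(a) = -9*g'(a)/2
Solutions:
 g(a) = C1 + C2/a^(7/2)


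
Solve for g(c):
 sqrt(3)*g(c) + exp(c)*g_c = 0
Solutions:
 g(c) = C1*exp(sqrt(3)*exp(-c))


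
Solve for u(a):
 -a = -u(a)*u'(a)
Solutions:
 u(a) = -sqrt(C1 + a^2)
 u(a) = sqrt(C1 + a^2)


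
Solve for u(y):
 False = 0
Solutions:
 u(y) = C1 + zoo*y - 5*log(cos(3*y/4))/3


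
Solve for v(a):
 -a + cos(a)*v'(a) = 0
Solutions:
 v(a) = C1 + Integral(a/cos(a), a)


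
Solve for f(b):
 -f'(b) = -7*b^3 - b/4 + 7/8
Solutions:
 f(b) = C1 + 7*b^4/4 + b^2/8 - 7*b/8


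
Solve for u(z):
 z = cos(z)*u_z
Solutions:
 u(z) = C1 + Integral(z/cos(z), z)


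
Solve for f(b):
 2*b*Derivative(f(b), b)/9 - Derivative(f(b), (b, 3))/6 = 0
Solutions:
 f(b) = C1 + Integral(C2*airyai(6^(2/3)*b/3) + C3*airybi(6^(2/3)*b/3), b)


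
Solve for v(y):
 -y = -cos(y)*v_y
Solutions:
 v(y) = C1 + Integral(y/cos(y), y)


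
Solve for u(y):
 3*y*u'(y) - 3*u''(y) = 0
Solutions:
 u(y) = C1 + C2*erfi(sqrt(2)*y/2)


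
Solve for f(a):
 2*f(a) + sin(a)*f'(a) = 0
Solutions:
 f(a) = C1*(cos(a) + 1)/(cos(a) - 1)


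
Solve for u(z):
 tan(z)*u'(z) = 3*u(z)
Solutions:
 u(z) = C1*sin(z)^3


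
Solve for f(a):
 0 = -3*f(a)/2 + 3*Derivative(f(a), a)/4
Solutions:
 f(a) = C1*exp(2*a)


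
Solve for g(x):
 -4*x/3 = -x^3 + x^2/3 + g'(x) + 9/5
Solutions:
 g(x) = C1 + x^4/4 - x^3/9 - 2*x^2/3 - 9*x/5


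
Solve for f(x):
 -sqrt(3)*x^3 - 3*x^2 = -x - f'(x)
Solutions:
 f(x) = C1 + sqrt(3)*x^4/4 + x^3 - x^2/2


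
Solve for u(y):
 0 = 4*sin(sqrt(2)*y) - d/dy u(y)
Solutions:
 u(y) = C1 - 2*sqrt(2)*cos(sqrt(2)*y)


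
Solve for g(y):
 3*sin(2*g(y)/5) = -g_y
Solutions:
 3*y + 5*log(cos(2*g(y)/5) - 1)/4 - 5*log(cos(2*g(y)/5) + 1)/4 = C1


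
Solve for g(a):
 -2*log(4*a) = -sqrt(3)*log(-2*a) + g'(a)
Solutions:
 g(a) = C1 - a*(2 - sqrt(3))*log(a) + a*(-4*log(2) - sqrt(3) + sqrt(3)*log(2) + 2 + sqrt(3)*I*pi)


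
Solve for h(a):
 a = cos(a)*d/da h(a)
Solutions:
 h(a) = C1 + Integral(a/cos(a), a)


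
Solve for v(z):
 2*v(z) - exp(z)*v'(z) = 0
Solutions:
 v(z) = C1*exp(-2*exp(-z))


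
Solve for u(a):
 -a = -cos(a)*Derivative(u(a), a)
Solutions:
 u(a) = C1 + Integral(a/cos(a), a)


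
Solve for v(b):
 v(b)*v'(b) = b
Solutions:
 v(b) = -sqrt(C1 + b^2)
 v(b) = sqrt(C1 + b^2)


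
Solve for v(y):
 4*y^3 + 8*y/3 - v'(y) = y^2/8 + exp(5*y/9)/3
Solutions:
 v(y) = C1 + y^4 - y^3/24 + 4*y^2/3 - 3*exp(5*y/9)/5


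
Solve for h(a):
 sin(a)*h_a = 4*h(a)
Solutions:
 h(a) = C1*(cos(a)^2 - 2*cos(a) + 1)/(cos(a)^2 + 2*cos(a) + 1)


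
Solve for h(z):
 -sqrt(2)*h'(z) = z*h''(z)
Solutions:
 h(z) = C1 + C2*z^(1 - sqrt(2))


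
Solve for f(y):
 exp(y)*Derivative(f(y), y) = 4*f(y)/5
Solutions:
 f(y) = C1*exp(-4*exp(-y)/5)


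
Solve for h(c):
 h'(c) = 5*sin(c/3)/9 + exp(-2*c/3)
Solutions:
 h(c) = C1 - 5*cos(c/3)/3 - 3*exp(-2*c/3)/2


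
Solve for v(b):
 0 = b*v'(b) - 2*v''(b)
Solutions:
 v(b) = C1 + C2*erfi(b/2)


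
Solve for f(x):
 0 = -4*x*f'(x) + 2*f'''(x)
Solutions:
 f(x) = C1 + Integral(C2*airyai(2^(1/3)*x) + C3*airybi(2^(1/3)*x), x)


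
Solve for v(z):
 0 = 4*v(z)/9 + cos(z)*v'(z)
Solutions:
 v(z) = C1*(sin(z) - 1)^(2/9)/(sin(z) + 1)^(2/9)


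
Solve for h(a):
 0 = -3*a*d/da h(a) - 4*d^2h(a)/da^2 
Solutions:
 h(a) = C1 + C2*erf(sqrt(6)*a/4)


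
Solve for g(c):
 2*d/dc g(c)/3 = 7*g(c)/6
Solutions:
 g(c) = C1*exp(7*c/4)


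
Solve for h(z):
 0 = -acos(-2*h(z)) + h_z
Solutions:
 Integral(1/acos(-2*_y), (_y, h(z))) = C1 + z


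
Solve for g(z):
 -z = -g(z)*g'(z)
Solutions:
 g(z) = -sqrt(C1 + z^2)
 g(z) = sqrt(C1 + z^2)


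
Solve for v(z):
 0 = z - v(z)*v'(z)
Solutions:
 v(z) = -sqrt(C1 + z^2)
 v(z) = sqrt(C1 + z^2)


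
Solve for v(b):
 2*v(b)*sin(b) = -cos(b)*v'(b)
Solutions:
 v(b) = C1*cos(b)^2


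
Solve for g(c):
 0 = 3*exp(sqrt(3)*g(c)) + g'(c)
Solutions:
 g(c) = sqrt(3)*(2*log(1/(C1 + 3*c)) - log(3))/6


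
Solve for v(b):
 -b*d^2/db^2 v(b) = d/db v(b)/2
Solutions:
 v(b) = C1 + C2*sqrt(b)


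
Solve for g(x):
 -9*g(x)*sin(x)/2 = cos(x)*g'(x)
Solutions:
 g(x) = C1*cos(x)^(9/2)


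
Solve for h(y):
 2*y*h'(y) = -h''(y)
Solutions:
 h(y) = C1 + C2*erf(y)


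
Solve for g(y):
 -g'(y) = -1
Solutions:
 g(y) = C1 + y


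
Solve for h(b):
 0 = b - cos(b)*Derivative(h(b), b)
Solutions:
 h(b) = C1 + Integral(b/cos(b), b)


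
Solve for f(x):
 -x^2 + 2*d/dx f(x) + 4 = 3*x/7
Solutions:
 f(x) = C1 + x^3/6 + 3*x^2/28 - 2*x


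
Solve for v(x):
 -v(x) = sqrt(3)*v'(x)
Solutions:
 v(x) = C1*exp(-sqrt(3)*x/3)


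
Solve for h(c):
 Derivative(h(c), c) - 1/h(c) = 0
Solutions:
 h(c) = -sqrt(C1 + 2*c)
 h(c) = sqrt(C1 + 2*c)


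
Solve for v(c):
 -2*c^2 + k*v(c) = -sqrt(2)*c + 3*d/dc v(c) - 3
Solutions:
 v(c) = C1*exp(c*k/3) + 2*c^2/k - sqrt(2)*c/k + 12*c/k^2 - 3/k - 3*sqrt(2)/k^2 + 36/k^3


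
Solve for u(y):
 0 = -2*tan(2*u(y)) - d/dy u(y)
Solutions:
 u(y) = -asin(C1*exp(-4*y))/2 + pi/2
 u(y) = asin(C1*exp(-4*y))/2


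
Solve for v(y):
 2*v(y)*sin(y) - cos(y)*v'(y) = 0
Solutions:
 v(y) = C1/cos(y)^2


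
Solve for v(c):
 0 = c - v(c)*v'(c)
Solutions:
 v(c) = -sqrt(C1 + c^2)
 v(c) = sqrt(C1 + c^2)


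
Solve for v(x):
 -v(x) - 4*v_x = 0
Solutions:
 v(x) = C1*exp(-x/4)


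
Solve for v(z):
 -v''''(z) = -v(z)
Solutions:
 v(z) = C1*exp(-z) + C2*exp(z) + C3*sin(z) + C4*cos(z)


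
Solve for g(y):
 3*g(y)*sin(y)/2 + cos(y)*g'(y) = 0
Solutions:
 g(y) = C1*cos(y)^(3/2)


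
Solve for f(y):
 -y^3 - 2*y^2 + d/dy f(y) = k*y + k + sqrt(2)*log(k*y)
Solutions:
 f(y) = C1 + k*y^2/2 + y^4/4 + 2*y^3/3 + y*(k - sqrt(2)) + sqrt(2)*y*log(k*y)


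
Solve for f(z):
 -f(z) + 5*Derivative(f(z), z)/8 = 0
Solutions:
 f(z) = C1*exp(8*z/5)


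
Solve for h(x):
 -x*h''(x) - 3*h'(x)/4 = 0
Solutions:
 h(x) = C1 + C2*x^(1/4)


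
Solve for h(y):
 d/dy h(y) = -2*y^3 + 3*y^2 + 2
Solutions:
 h(y) = C1 - y^4/2 + y^3 + 2*y


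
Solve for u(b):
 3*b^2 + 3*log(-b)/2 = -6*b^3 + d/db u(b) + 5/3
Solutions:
 u(b) = C1 + 3*b^4/2 + b^3 + 3*b*log(-b)/2 - 19*b/6


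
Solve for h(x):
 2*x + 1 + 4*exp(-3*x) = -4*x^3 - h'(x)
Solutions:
 h(x) = C1 - x^4 - x^2 - x + 4*exp(-3*x)/3


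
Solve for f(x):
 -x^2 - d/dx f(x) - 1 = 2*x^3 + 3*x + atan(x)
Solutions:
 f(x) = C1 - x^4/2 - x^3/3 - 3*x^2/2 - x*atan(x) - x + log(x^2 + 1)/2


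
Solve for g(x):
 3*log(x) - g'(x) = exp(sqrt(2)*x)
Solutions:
 g(x) = C1 + 3*x*log(x) - 3*x - sqrt(2)*exp(sqrt(2)*x)/2


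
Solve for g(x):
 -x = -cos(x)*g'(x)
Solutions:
 g(x) = C1 + Integral(x/cos(x), x)


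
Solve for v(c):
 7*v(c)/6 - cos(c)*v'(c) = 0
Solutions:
 v(c) = C1*(sin(c) + 1)^(7/12)/(sin(c) - 1)^(7/12)


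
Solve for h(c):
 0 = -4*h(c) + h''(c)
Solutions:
 h(c) = C1*exp(-2*c) + C2*exp(2*c)


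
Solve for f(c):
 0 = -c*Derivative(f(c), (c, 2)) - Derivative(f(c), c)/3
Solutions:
 f(c) = C1 + C2*c^(2/3)


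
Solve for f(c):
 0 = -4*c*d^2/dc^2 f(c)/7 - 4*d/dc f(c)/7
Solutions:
 f(c) = C1 + C2*log(c)


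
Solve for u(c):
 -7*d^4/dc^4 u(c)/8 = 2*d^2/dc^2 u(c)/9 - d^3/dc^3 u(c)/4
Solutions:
 u(c) = C1 + C2*c + (C3*sin(sqrt(103)*c/21) + C4*cos(sqrt(103)*c/21))*exp(c/7)


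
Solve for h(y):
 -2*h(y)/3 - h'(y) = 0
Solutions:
 h(y) = C1*exp(-2*y/3)


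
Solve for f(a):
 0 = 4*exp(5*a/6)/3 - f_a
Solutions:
 f(a) = C1 + 8*exp(5*a/6)/5


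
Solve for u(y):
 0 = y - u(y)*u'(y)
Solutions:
 u(y) = -sqrt(C1 + y^2)
 u(y) = sqrt(C1 + y^2)


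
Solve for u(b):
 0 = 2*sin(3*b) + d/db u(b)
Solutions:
 u(b) = C1 + 2*cos(3*b)/3


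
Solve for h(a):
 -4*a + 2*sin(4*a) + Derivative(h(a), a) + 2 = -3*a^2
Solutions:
 h(a) = C1 - a^3 + 2*a^2 - 2*a + cos(4*a)/2


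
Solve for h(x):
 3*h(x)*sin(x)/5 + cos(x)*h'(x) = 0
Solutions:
 h(x) = C1*cos(x)^(3/5)


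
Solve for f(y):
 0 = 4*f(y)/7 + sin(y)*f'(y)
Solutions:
 f(y) = C1*(cos(y) + 1)^(2/7)/(cos(y) - 1)^(2/7)


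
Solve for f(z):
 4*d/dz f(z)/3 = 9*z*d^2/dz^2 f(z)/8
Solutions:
 f(z) = C1 + C2*z^(59/27)


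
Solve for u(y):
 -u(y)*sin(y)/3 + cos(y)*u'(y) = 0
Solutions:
 u(y) = C1/cos(y)^(1/3)


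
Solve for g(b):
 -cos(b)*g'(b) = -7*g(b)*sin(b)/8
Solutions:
 g(b) = C1/cos(b)^(7/8)


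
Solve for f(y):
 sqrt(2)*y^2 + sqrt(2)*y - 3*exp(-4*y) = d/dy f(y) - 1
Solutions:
 f(y) = C1 + sqrt(2)*y^3/3 + sqrt(2)*y^2/2 + y + 3*exp(-4*y)/4


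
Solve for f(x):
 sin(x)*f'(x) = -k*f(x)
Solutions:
 f(x) = C1*exp(k*(-log(cos(x) - 1) + log(cos(x) + 1))/2)


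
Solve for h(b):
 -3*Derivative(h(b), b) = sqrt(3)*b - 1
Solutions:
 h(b) = C1 - sqrt(3)*b^2/6 + b/3


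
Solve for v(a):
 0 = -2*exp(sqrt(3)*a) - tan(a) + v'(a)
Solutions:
 v(a) = C1 + 2*sqrt(3)*exp(sqrt(3)*a)/3 - log(cos(a))


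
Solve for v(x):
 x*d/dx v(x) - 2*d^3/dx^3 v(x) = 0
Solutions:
 v(x) = C1 + Integral(C2*airyai(2^(2/3)*x/2) + C3*airybi(2^(2/3)*x/2), x)


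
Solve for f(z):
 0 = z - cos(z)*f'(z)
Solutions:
 f(z) = C1 + Integral(z/cos(z), z)


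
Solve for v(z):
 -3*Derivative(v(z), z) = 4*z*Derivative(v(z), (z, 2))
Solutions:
 v(z) = C1 + C2*z^(1/4)


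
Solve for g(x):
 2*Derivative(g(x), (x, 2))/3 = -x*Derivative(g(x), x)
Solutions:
 g(x) = C1 + C2*erf(sqrt(3)*x/2)


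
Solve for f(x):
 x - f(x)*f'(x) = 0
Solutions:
 f(x) = -sqrt(C1 + x^2)
 f(x) = sqrt(C1 + x^2)


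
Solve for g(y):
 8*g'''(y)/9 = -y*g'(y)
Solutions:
 g(y) = C1 + Integral(C2*airyai(-3^(2/3)*y/2) + C3*airybi(-3^(2/3)*y/2), y)


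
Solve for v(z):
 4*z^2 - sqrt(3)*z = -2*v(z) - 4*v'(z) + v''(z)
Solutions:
 v(z) = C1*exp(z*(2 - sqrt(6))) + C2*exp(z*(2 + sqrt(6))) - 2*z^2 + sqrt(3)*z/2 + 8*z - 18 - sqrt(3)


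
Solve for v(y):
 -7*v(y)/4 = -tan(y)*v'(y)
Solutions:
 v(y) = C1*sin(y)^(7/4)


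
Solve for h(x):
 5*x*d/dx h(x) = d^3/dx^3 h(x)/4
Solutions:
 h(x) = C1 + Integral(C2*airyai(20^(1/3)*x) + C3*airybi(20^(1/3)*x), x)


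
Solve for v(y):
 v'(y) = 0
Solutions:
 v(y) = C1


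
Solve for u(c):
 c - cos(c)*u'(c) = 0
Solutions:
 u(c) = C1 + Integral(c/cos(c), c)


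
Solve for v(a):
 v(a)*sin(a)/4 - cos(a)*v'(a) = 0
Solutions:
 v(a) = C1/cos(a)^(1/4)


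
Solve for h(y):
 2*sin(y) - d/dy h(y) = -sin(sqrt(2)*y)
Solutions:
 h(y) = C1 - 2*cos(y) - sqrt(2)*cos(sqrt(2)*y)/2


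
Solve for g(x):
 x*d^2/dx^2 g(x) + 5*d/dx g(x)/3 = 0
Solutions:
 g(x) = C1 + C2/x^(2/3)


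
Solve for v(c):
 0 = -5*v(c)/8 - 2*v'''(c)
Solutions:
 v(c) = C3*exp(-2^(2/3)*5^(1/3)*c/4) + (C1*sin(2^(2/3)*sqrt(3)*5^(1/3)*c/8) + C2*cos(2^(2/3)*sqrt(3)*5^(1/3)*c/8))*exp(2^(2/3)*5^(1/3)*c/8)


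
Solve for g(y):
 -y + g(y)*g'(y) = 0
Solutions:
 g(y) = -sqrt(C1 + y^2)
 g(y) = sqrt(C1 + y^2)


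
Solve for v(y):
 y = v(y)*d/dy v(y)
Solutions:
 v(y) = -sqrt(C1 + y^2)
 v(y) = sqrt(C1 + y^2)


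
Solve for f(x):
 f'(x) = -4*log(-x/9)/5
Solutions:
 f(x) = C1 - 4*x*log(-x)/5 + 4*x*(1 + 2*log(3))/5


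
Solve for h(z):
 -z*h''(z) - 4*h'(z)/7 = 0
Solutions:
 h(z) = C1 + C2*z^(3/7)


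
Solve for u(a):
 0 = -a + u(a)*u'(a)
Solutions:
 u(a) = -sqrt(C1 + a^2)
 u(a) = sqrt(C1 + a^2)


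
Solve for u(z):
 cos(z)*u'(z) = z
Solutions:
 u(z) = C1 + Integral(z/cos(z), z)


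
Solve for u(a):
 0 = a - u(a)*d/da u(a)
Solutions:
 u(a) = -sqrt(C1 + a^2)
 u(a) = sqrt(C1 + a^2)


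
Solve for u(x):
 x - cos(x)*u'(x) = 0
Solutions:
 u(x) = C1 + Integral(x/cos(x), x)


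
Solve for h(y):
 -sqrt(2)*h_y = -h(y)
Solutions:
 h(y) = C1*exp(sqrt(2)*y/2)


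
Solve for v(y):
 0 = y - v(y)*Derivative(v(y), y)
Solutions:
 v(y) = -sqrt(C1 + y^2)
 v(y) = sqrt(C1 + y^2)


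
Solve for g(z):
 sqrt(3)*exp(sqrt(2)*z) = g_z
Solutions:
 g(z) = C1 + sqrt(6)*exp(sqrt(2)*z)/2


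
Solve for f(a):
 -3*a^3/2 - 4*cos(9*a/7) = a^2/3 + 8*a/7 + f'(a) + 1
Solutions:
 f(a) = C1 - 3*a^4/8 - a^3/9 - 4*a^2/7 - a - 28*sin(9*a/7)/9


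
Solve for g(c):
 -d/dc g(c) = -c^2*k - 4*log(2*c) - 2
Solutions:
 g(c) = C1 + c^3*k/3 + 4*c*log(c) - 2*c + c*log(16)


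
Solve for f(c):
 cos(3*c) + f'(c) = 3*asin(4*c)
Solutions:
 f(c) = C1 + 3*c*asin(4*c) + 3*sqrt(1 - 16*c^2)/4 - sin(3*c)/3


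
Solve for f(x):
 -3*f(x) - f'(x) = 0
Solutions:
 f(x) = C1*exp(-3*x)


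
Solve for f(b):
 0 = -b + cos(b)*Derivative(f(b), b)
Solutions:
 f(b) = C1 + Integral(b/cos(b), b)


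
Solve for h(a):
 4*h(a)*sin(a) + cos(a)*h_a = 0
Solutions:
 h(a) = C1*cos(a)^4


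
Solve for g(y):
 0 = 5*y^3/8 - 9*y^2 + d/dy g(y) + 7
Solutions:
 g(y) = C1 - 5*y^4/32 + 3*y^3 - 7*y


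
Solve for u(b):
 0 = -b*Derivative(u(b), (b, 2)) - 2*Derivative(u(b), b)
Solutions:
 u(b) = C1 + C2/b


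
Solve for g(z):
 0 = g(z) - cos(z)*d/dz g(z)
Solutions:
 g(z) = C1*sqrt(sin(z) + 1)/sqrt(sin(z) - 1)


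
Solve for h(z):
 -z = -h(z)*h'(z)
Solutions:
 h(z) = -sqrt(C1 + z^2)
 h(z) = sqrt(C1 + z^2)


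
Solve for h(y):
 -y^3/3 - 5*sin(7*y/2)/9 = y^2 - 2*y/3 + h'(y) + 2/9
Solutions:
 h(y) = C1 - y^4/12 - y^3/3 + y^2/3 - 2*y/9 + 10*cos(7*y/2)/63


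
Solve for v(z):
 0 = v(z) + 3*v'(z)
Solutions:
 v(z) = C1*exp(-z/3)


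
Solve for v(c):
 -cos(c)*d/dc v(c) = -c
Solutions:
 v(c) = C1 + Integral(c/cos(c), c)


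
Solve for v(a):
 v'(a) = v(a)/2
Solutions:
 v(a) = C1*exp(a/2)


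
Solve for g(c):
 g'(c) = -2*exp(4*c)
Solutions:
 g(c) = C1 - exp(4*c)/2


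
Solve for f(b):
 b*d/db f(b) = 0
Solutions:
 f(b) = C1


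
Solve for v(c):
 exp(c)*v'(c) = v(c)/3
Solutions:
 v(c) = C1*exp(-exp(-c)/3)


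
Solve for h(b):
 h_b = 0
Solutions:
 h(b) = C1


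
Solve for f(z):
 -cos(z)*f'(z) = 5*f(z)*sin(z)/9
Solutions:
 f(z) = C1*cos(z)^(5/9)


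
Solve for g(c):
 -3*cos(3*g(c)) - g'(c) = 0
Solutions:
 g(c) = -asin((C1 + exp(18*c))/(C1 - exp(18*c)))/3 + pi/3
 g(c) = asin((C1 + exp(18*c))/(C1 - exp(18*c)))/3


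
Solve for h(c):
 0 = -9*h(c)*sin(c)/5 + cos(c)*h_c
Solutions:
 h(c) = C1/cos(c)^(9/5)


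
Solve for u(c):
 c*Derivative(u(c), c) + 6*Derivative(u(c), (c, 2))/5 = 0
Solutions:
 u(c) = C1 + C2*erf(sqrt(15)*c/6)


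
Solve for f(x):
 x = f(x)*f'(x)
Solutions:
 f(x) = -sqrt(C1 + x^2)
 f(x) = sqrt(C1 + x^2)


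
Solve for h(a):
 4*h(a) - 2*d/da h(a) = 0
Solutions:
 h(a) = C1*exp(2*a)


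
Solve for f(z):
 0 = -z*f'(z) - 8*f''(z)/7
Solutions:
 f(z) = C1 + C2*erf(sqrt(7)*z/4)


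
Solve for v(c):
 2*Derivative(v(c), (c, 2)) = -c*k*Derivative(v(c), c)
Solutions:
 v(c) = Piecewise((-sqrt(pi)*C1*erf(c*sqrt(k)/2)/sqrt(k) - C2, (k > 0) | (k < 0)), (-C1*c - C2, True))


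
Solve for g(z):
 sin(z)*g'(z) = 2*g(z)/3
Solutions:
 g(z) = C1*(cos(z) - 1)^(1/3)/(cos(z) + 1)^(1/3)


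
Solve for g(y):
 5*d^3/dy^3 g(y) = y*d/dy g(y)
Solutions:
 g(y) = C1 + Integral(C2*airyai(5^(2/3)*y/5) + C3*airybi(5^(2/3)*y/5), y)


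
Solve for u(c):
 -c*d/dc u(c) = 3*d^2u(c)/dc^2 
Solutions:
 u(c) = C1 + C2*erf(sqrt(6)*c/6)


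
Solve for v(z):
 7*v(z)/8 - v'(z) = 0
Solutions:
 v(z) = C1*exp(7*z/8)


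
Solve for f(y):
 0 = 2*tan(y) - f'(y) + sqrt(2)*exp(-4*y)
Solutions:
 f(y) = C1 + log(tan(y)^2 + 1) - sqrt(2)*exp(-4*y)/4


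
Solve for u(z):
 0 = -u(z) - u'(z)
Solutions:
 u(z) = C1*exp(-z)


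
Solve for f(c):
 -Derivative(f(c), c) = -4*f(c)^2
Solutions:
 f(c) = -1/(C1 + 4*c)


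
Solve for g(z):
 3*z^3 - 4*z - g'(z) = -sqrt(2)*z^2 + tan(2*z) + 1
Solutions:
 g(z) = C1 + 3*z^4/4 + sqrt(2)*z^3/3 - 2*z^2 - z + log(cos(2*z))/2


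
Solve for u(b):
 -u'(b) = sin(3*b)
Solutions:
 u(b) = C1 + cos(3*b)/3


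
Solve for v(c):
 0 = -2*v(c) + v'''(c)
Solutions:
 v(c) = C3*exp(2^(1/3)*c) + (C1*sin(2^(1/3)*sqrt(3)*c/2) + C2*cos(2^(1/3)*sqrt(3)*c/2))*exp(-2^(1/3)*c/2)


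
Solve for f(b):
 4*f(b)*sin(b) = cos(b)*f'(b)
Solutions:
 f(b) = C1/cos(b)^4


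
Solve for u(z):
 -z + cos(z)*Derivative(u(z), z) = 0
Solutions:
 u(z) = C1 + Integral(z/cos(z), z)


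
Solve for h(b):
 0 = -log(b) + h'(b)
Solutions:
 h(b) = C1 + b*log(b) - b


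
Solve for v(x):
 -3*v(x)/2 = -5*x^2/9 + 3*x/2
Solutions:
 v(x) = x*(10*x - 27)/27


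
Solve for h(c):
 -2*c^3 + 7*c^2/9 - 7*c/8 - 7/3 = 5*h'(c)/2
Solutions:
 h(c) = C1 - c^4/5 + 14*c^3/135 - 7*c^2/40 - 14*c/15


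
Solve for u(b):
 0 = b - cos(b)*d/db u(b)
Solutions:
 u(b) = C1 + Integral(b/cos(b), b)


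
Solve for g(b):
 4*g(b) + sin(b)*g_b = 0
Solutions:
 g(b) = C1*(cos(b)^2 + 2*cos(b) + 1)/(cos(b)^2 - 2*cos(b) + 1)


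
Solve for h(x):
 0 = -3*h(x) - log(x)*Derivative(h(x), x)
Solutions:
 h(x) = C1*exp(-3*li(x))


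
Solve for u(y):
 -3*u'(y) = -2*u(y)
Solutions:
 u(y) = C1*exp(2*y/3)


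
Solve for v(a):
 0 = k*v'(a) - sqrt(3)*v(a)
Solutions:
 v(a) = C1*exp(sqrt(3)*a/k)


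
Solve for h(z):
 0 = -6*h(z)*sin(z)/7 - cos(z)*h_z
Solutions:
 h(z) = C1*cos(z)^(6/7)


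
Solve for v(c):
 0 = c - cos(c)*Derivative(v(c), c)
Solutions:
 v(c) = C1 + Integral(c/cos(c), c)


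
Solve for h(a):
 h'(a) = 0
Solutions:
 h(a) = C1


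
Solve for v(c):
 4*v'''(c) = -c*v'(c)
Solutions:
 v(c) = C1 + Integral(C2*airyai(-2^(1/3)*c/2) + C3*airybi(-2^(1/3)*c/2), c)


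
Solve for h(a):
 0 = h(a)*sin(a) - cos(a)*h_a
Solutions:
 h(a) = C1/cos(a)


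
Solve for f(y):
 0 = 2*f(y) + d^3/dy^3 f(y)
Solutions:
 f(y) = C3*exp(-2^(1/3)*y) + (C1*sin(2^(1/3)*sqrt(3)*y/2) + C2*cos(2^(1/3)*sqrt(3)*y/2))*exp(2^(1/3)*y/2)


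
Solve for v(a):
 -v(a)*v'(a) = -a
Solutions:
 v(a) = -sqrt(C1 + a^2)
 v(a) = sqrt(C1 + a^2)


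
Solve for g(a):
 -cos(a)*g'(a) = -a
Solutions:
 g(a) = C1 + Integral(a/cos(a), a)


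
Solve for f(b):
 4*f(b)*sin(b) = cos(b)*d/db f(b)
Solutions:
 f(b) = C1/cos(b)^4


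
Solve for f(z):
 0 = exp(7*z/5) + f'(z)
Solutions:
 f(z) = C1 - 5*exp(7*z/5)/7


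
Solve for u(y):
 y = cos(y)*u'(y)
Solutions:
 u(y) = C1 + Integral(y/cos(y), y)


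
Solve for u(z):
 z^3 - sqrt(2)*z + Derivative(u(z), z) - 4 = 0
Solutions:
 u(z) = C1 - z^4/4 + sqrt(2)*z^2/2 + 4*z


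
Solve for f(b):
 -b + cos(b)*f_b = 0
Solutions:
 f(b) = C1 + Integral(b/cos(b), b)


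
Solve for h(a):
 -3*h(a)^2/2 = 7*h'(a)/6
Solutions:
 h(a) = 7/(C1 + 9*a)


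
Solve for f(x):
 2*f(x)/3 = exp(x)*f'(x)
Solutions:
 f(x) = C1*exp(-2*exp(-x)/3)


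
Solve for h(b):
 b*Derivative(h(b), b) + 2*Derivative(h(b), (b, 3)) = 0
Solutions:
 h(b) = C1 + Integral(C2*airyai(-2^(2/3)*b/2) + C3*airybi(-2^(2/3)*b/2), b)


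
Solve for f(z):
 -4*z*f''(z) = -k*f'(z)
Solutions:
 f(z) = C1 + z^(re(k)/4 + 1)*(C2*sin(log(z)*Abs(im(k))/4) + C3*cos(log(z)*im(k)/4))


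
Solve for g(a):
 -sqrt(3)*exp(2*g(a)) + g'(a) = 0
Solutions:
 g(a) = log(-sqrt(-1/(C1 + sqrt(3)*a))) - log(2)/2
 g(a) = log(-1/(C1 + sqrt(3)*a))/2 - log(2)/2


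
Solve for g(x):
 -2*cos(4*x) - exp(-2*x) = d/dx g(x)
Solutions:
 g(x) = C1 - sin(4*x)/2 + exp(-2*x)/2


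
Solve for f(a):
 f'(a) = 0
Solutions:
 f(a) = C1


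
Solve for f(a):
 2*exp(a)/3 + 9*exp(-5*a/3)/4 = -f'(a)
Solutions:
 f(a) = C1 - 2*exp(a)/3 + 27*exp(-5*a/3)/20


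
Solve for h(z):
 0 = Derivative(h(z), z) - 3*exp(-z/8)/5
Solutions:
 h(z) = C1 - 24*exp(-z/8)/5


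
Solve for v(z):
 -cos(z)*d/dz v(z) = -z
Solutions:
 v(z) = C1 + Integral(z/cos(z), z)


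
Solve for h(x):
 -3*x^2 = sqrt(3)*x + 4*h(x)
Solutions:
 h(x) = x*(-3*x - sqrt(3))/4


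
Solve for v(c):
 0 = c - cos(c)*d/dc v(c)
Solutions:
 v(c) = C1 + Integral(c/cos(c), c)


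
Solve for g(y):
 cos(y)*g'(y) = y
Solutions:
 g(y) = C1 + Integral(y/cos(y), y)


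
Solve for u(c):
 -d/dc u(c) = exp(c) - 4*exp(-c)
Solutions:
 u(c) = C1 - exp(c) - 4*exp(-c)


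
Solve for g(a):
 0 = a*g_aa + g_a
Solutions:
 g(a) = C1 + C2*log(a)


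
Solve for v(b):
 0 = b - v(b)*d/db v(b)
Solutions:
 v(b) = -sqrt(C1 + b^2)
 v(b) = sqrt(C1 + b^2)


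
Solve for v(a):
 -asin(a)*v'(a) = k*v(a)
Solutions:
 v(a) = C1*exp(-k*Integral(1/asin(a), a))


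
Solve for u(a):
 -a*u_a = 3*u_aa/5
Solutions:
 u(a) = C1 + C2*erf(sqrt(30)*a/6)


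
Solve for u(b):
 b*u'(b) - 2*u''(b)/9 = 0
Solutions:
 u(b) = C1 + C2*erfi(3*b/2)


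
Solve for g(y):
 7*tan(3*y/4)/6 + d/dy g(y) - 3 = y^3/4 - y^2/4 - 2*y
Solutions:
 g(y) = C1 + y^4/16 - y^3/12 - y^2 + 3*y + 14*log(cos(3*y/4))/9


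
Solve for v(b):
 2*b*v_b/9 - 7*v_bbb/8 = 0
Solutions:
 v(b) = C1 + Integral(C2*airyai(2*294^(1/3)*b/21) + C3*airybi(2*294^(1/3)*b/21), b)


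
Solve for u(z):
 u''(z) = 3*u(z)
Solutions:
 u(z) = C1*exp(-sqrt(3)*z) + C2*exp(sqrt(3)*z)


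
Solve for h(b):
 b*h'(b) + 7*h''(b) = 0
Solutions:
 h(b) = C1 + C2*erf(sqrt(14)*b/14)


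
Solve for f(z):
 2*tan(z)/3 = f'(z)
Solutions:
 f(z) = C1 - 2*log(cos(z))/3


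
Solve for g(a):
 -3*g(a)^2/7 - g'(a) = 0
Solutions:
 g(a) = 7/(C1 + 3*a)


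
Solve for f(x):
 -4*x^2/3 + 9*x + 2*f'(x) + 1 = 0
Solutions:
 f(x) = C1 + 2*x^3/9 - 9*x^2/4 - x/2


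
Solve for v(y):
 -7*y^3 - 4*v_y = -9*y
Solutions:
 v(y) = C1 - 7*y^4/16 + 9*y^2/8


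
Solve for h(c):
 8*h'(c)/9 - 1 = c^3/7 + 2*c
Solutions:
 h(c) = C1 + 9*c^4/224 + 9*c^2/8 + 9*c/8


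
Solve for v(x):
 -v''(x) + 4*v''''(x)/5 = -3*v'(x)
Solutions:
 v(x) = C1 + C2*exp(15^(1/3)*x*(15^(1/3)/(sqrt(714) + 27)^(1/3) + (sqrt(714) + 27)^(1/3))/12)*sin(3^(1/6)*5^(1/3)*x*(-3^(2/3)*(sqrt(714) + 27)^(1/3) + 3*5^(1/3)/(sqrt(714) + 27)^(1/3))/12) + C3*exp(15^(1/3)*x*(15^(1/3)/(sqrt(714) + 27)^(1/3) + (sqrt(714) + 27)^(1/3))/12)*cos(3^(1/6)*5^(1/3)*x*(-3^(2/3)*(sqrt(714) + 27)^(1/3) + 3*5^(1/3)/(sqrt(714) + 27)^(1/3))/12) + C4*exp(-15^(1/3)*x*(15^(1/3)/(sqrt(714) + 27)^(1/3) + (sqrt(714) + 27)^(1/3))/6)


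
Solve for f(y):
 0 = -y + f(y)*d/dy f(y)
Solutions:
 f(y) = -sqrt(C1 + y^2)
 f(y) = sqrt(C1 + y^2)


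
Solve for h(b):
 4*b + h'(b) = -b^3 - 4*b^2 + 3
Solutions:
 h(b) = C1 - b^4/4 - 4*b^3/3 - 2*b^2 + 3*b


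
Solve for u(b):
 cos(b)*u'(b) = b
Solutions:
 u(b) = C1 + Integral(b/cos(b), b)


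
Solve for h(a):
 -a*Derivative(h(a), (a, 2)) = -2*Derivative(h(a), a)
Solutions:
 h(a) = C1 + C2*a^3


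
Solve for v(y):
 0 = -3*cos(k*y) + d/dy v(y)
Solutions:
 v(y) = C1 + 3*sin(k*y)/k


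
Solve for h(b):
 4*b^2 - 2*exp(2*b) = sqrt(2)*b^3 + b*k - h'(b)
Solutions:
 h(b) = C1 + sqrt(2)*b^4/4 - 4*b^3/3 + b^2*k/2 + exp(2*b)


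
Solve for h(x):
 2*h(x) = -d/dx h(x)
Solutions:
 h(x) = C1*exp(-2*x)


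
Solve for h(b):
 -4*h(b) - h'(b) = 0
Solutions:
 h(b) = C1*exp(-4*b)


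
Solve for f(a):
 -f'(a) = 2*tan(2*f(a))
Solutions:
 f(a) = -asin(C1*exp(-4*a))/2 + pi/2
 f(a) = asin(C1*exp(-4*a))/2


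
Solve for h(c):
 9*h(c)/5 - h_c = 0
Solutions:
 h(c) = C1*exp(9*c/5)


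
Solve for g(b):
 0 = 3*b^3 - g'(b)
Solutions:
 g(b) = C1 + 3*b^4/4


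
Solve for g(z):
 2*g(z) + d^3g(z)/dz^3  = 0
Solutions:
 g(z) = C3*exp(-2^(1/3)*z) + (C1*sin(2^(1/3)*sqrt(3)*z/2) + C2*cos(2^(1/3)*sqrt(3)*z/2))*exp(2^(1/3)*z/2)


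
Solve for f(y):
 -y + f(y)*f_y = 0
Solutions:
 f(y) = -sqrt(C1 + y^2)
 f(y) = sqrt(C1 + y^2)


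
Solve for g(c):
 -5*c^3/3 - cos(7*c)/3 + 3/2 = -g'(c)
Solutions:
 g(c) = C1 + 5*c^4/12 - 3*c/2 + sin(7*c)/21


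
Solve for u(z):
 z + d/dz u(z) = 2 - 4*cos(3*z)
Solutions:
 u(z) = C1 - z^2/2 + 2*z - 4*sin(3*z)/3


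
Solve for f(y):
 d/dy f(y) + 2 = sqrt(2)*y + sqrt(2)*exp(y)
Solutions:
 f(y) = C1 + sqrt(2)*y^2/2 - 2*y + sqrt(2)*exp(y)


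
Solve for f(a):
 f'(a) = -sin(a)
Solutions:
 f(a) = C1 + cos(a)


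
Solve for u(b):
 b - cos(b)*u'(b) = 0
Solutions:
 u(b) = C1 + Integral(b/cos(b), b)


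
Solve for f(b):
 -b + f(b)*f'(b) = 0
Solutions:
 f(b) = -sqrt(C1 + b^2)
 f(b) = sqrt(C1 + b^2)


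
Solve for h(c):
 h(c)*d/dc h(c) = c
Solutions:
 h(c) = -sqrt(C1 + c^2)
 h(c) = sqrt(C1 + c^2)


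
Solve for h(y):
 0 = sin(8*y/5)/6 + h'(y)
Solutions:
 h(y) = C1 + 5*cos(8*y/5)/48


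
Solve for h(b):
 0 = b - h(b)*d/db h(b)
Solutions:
 h(b) = -sqrt(C1 + b^2)
 h(b) = sqrt(C1 + b^2)


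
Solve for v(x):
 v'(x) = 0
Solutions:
 v(x) = C1


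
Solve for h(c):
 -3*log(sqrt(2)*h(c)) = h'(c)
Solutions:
 2*Integral(1/(2*log(_y) + log(2)), (_y, h(c)))/3 = C1 - c


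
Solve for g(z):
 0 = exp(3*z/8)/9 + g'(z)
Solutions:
 g(z) = C1 - 8*exp(3*z/8)/27


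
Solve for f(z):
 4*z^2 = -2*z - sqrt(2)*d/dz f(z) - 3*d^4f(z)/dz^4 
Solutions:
 f(z) = C1 + C4*exp(-2^(1/6)*3^(2/3)*z/3) - 2*sqrt(2)*z^3/3 - sqrt(2)*z^2/2 + (C2*sin(6^(1/6)*z/2) + C3*cos(6^(1/6)*z/2))*exp(2^(1/6)*3^(2/3)*z/6)


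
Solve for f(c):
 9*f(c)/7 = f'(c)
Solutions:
 f(c) = C1*exp(9*c/7)


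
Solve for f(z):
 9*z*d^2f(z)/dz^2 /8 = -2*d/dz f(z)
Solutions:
 f(z) = C1 + C2/z^(7/9)


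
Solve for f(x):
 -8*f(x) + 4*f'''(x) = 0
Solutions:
 f(x) = C3*exp(2^(1/3)*x) + (C1*sin(2^(1/3)*sqrt(3)*x/2) + C2*cos(2^(1/3)*sqrt(3)*x/2))*exp(-2^(1/3)*x/2)


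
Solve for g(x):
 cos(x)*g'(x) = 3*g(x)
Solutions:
 g(x) = C1*(sin(x) + 1)^(3/2)/(sin(x) - 1)^(3/2)


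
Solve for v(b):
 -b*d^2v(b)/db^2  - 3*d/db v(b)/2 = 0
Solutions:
 v(b) = C1 + C2/sqrt(b)


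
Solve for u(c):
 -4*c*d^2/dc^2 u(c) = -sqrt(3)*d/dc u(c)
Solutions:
 u(c) = C1 + C2*c^(sqrt(3)/4 + 1)


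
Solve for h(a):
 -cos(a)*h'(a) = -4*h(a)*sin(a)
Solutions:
 h(a) = C1/cos(a)^4


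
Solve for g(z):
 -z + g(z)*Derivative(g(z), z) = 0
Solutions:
 g(z) = -sqrt(C1 + z^2)
 g(z) = sqrt(C1 + z^2)


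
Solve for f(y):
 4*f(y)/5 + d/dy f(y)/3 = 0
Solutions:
 f(y) = C1*exp(-12*y/5)


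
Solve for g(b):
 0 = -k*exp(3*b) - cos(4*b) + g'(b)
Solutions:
 g(b) = C1 + k*exp(3*b)/3 + sin(4*b)/4


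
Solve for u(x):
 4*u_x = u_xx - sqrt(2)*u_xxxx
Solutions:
 u(x) = C1 + C2*exp(3^(1/3)*x*(sqrt(2)*3^(1/3)/(sqrt(3)*sqrt(216 - sqrt(2))/2 + 9*sqrt(2))^(1/3) + 2*(sqrt(3)*sqrt(216 - sqrt(2))/2 + 9*sqrt(2))^(1/3))/12)*sin(x*(-3*sqrt(6)/(3*sqrt(3)*sqrt(216 - sqrt(2))/2 + 27*sqrt(2))^(1/3) + 2*sqrt(3)*(3*sqrt(3)*sqrt(216 - sqrt(2))/2 + 27*sqrt(2))^(1/3))/12) + C3*exp(3^(1/3)*x*(sqrt(2)*3^(1/3)/(sqrt(3)*sqrt(216 - sqrt(2))/2 + 9*sqrt(2))^(1/3) + 2*(sqrt(3)*sqrt(216 - sqrt(2))/2 + 9*sqrt(2))^(1/3))/12)*cos(x*(-3*sqrt(6)/(3*sqrt(3)*sqrt(216 - sqrt(2))/2 + 27*sqrt(2))^(1/3) + 2*sqrt(3)*(3*sqrt(3)*sqrt(216 - sqrt(2))/2 + 27*sqrt(2))^(1/3))/12) + C4*exp(-3^(1/3)*x*(sqrt(2)*3^(1/3)/(sqrt(3)*sqrt(216 - sqrt(2))/2 + 9*sqrt(2))^(1/3) + 2*(sqrt(3)*sqrt(216 - sqrt(2))/2 + 9*sqrt(2))^(1/3))/6)


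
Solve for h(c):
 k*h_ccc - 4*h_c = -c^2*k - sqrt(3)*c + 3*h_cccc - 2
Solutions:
 h(c) = C1 + C2*exp(c*(-k^2/(-k^3/27 + sqrt(-k^6 + (486 - k^3)^2)/27 + 18)^(1/3) + 3*k - 9*(-k^3/27 + sqrt(-k^6 + (486 - k^3)^2)/27 + 18)^(1/3))/27) + C3*exp(c*(-4*k^2/((-1 + sqrt(3)*I)*(-k^3/27 + sqrt(-k^6 + (486 - k^3)^2)/27 + 18)^(1/3)) + 6*k + 9*(-k^3/27 + sqrt(-k^6 + (486 - k^3)^2)/27 + 18)^(1/3) - 9*sqrt(3)*I*(-k^3/27 + sqrt(-k^6 + (486 - k^3)^2)/27 + 18)^(1/3))/54) + C4*exp(c*(4*k^2/((1 + sqrt(3)*I)*(-k^3/27 + sqrt(-k^6 + (486 - k^3)^2)/27 + 18)^(1/3)) + 6*k + 9*(-k^3/27 + sqrt(-k^6 + (486 - k^3)^2)/27 + 18)^(1/3) + 9*sqrt(3)*I*(-k^3/27 + sqrt(-k^6 + (486 - k^3)^2)/27 + 18)^(1/3))/54) + c^3*k/12 + sqrt(3)*c^2/8 + c*k^2/8 + c/2


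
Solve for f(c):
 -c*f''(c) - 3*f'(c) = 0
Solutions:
 f(c) = C1 + C2/c^2


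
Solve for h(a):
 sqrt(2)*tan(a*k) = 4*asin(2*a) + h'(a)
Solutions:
 h(a) = C1 - 4*a*asin(2*a) - 2*sqrt(1 - 4*a^2) + sqrt(2)*Piecewise((-log(cos(a*k))/k, Ne(k, 0)), (0, True))


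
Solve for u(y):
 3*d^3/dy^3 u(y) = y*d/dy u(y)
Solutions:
 u(y) = C1 + Integral(C2*airyai(3^(2/3)*y/3) + C3*airybi(3^(2/3)*y/3), y)


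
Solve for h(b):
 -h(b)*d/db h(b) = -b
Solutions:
 h(b) = -sqrt(C1 + b^2)
 h(b) = sqrt(C1 + b^2)


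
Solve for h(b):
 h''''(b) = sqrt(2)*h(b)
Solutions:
 h(b) = C1*exp(-2^(1/8)*b) + C2*exp(2^(1/8)*b) + C3*sin(2^(1/8)*b) + C4*cos(2^(1/8)*b)


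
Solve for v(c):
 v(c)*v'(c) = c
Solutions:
 v(c) = -sqrt(C1 + c^2)
 v(c) = sqrt(C1 + c^2)


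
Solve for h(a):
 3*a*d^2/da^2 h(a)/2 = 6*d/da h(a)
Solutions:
 h(a) = C1 + C2*a^5


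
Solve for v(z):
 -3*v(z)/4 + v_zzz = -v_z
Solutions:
 v(z) = C1*exp(3^(1/3)*z*(-(27 + sqrt(921))^(1/3) + 4*3^(1/3)/(27 + sqrt(921))^(1/3))/12)*sin(3^(1/6)*z*((27 + sqrt(921))^(-1/3) + 3^(2/3)*(27 + sqrt(921))^(1/3)/12)) + C2*exp(3^(1/3)*z*(-(27 + sqrt(921))^(1/3) + 4*3^(1/3)/(27 + sqrt(921))^(1/3))/12)*cos(3^(1/6)*z*((27 + sqrt(921))^(-1/3) + 3^(2/3)*(27 + sqrt(921))^(1/3)/12)) + C3*exp(-3^(1/3)*z*(-(27 + sqrt(921))^(1/3) + 4*3^(1/3)/(27 + sqrt(921))^(1/3))/6)
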